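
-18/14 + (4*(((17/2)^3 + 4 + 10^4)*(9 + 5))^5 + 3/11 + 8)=5723609932392127069190734234603/19712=290361705174113589143198800.00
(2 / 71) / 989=2 / 70219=0.00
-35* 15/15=-35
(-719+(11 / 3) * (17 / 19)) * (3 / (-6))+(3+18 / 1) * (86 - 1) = 122143 / 57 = 2142.86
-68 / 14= -34 / 7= -4.86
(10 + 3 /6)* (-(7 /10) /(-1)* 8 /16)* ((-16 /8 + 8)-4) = 7.35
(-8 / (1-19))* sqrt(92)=8* sqrt(23) / 9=4.26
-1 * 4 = -4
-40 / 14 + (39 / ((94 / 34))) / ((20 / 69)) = 301429 / 6580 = 45.81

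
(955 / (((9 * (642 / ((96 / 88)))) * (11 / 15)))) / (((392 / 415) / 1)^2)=822374375 / 2984231712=0.28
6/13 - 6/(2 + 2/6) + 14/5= 314/455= 0.69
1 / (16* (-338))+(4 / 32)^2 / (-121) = -411 / 1308736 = -0.00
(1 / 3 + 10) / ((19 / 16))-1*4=268 / 57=4.70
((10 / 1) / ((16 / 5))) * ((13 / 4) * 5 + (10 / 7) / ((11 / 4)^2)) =1392375 / 27104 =51.37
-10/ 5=-2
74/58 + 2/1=95/29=3.28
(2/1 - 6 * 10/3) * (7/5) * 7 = -882/5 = -176.40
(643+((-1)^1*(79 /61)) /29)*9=10236492 /1769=5786.60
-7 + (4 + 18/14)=-12/7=-1.71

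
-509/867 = -0.59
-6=-6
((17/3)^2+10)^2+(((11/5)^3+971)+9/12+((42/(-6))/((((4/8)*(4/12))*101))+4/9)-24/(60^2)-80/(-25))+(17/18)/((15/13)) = 11288896999/4090500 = 2759.78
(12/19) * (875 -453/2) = 7782/19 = 409.58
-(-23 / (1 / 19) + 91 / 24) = 10397 / 24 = 433.21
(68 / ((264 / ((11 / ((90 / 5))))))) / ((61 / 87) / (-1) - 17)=-493 / 55440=-0.01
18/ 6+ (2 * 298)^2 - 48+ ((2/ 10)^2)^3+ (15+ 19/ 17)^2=355430.78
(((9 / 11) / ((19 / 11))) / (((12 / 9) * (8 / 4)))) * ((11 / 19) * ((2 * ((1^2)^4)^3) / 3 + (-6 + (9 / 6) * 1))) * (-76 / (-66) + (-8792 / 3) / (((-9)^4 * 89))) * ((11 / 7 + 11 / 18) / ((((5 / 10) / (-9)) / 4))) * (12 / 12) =69867815875 / 983725722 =71.02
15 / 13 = 1.15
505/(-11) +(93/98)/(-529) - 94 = -79785861/570262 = -139.91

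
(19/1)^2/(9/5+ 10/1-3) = 1805/44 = 41.02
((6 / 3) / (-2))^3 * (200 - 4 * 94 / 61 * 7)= -9568 / 61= -156.85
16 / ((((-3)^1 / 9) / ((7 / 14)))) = -24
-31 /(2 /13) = -403 /2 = -201.50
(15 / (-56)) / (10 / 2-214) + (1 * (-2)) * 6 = -140433 / 11704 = -12.00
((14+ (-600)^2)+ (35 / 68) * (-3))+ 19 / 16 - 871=97686799 / 272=359142.64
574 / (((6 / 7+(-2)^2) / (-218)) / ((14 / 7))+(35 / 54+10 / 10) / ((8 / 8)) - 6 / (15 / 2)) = 29562435 / 43108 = 685.78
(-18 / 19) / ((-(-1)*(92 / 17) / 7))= -1071 / 874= -1.23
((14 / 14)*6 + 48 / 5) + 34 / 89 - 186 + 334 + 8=171.98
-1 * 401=-401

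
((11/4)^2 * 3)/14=363/224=1.62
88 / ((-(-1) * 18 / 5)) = 220 / 9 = 24.44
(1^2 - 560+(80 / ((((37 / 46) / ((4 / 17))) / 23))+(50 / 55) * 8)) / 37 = -0.36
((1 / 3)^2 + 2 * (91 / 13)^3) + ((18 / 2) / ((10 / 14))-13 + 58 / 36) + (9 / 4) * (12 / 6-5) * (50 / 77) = 2366384 / 3465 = 682.94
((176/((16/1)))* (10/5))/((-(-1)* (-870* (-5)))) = 11/2175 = 0.01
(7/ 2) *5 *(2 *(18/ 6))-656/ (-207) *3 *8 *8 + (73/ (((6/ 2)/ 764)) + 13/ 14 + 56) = 6234261/ 322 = 19361.06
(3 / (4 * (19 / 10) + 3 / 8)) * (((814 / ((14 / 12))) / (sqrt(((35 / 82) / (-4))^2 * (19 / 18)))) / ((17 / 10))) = 1408.27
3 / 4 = 0.75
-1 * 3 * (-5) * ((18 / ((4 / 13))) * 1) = 1755 / 2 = 877.50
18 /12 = 1.50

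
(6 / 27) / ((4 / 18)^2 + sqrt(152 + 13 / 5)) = -360 / 5071573 + 1458* sqrt(3865) / 5071573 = 0.02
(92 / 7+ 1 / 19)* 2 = 3510 / 133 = 26.39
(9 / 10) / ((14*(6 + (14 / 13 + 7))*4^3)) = 0.00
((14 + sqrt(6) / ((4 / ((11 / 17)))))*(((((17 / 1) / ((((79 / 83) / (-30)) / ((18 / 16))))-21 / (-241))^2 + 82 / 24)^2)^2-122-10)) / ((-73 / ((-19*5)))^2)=158438815009392602118764899018307097022075134070290279287016892738475*sqrt(6) / 33210288883261996007471095009850615408328179712 + 100824700460522564984668572102559061741320539862911995909919840833575 / 244193300612220558878463933895960407414177792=424574852824054567076398.20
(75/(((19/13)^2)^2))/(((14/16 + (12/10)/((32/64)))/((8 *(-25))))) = -17136600000/17072051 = -1003.78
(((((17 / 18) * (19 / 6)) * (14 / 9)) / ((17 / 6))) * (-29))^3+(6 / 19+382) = -1086330424643 / 10097379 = -107585.39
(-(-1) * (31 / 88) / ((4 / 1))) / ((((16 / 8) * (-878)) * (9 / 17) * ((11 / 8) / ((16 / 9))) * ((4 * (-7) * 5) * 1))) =527 / 602369460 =0.00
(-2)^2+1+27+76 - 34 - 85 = -11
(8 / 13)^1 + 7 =99 / 13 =7.62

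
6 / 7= 0.86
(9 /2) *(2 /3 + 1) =15 /2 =7.50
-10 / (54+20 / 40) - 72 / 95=-9748 / 10355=-0.94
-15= -15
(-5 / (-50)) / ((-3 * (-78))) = 1 / 2340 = 0.00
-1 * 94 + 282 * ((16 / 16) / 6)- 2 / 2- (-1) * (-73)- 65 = -186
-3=-3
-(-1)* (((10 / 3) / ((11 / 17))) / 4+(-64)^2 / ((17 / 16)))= 4326821 / 1122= 3856.35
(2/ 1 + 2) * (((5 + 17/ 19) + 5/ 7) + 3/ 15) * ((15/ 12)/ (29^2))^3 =7075/ 79111501693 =0.00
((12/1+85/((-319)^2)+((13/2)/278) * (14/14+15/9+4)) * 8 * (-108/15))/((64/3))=-2321378793/70723895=-32.82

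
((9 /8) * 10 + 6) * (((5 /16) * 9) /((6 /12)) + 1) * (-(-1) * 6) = 10971 /16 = 685.69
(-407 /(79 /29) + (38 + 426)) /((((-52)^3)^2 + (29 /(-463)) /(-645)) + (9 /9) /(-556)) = 4126618464180 /259335905851065184991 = 0.00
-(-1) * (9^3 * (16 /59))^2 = 136048896 /3481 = 39083.28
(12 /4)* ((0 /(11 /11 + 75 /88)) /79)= 0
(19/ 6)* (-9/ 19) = -3/ 2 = -1.50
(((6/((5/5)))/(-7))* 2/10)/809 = -6/28315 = -0.00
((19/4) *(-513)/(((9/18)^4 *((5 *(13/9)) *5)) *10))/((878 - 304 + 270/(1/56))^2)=-243/554349250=-0.00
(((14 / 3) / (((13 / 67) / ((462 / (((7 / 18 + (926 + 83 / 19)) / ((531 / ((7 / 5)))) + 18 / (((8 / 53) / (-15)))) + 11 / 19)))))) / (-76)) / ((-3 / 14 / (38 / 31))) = -612098015760 / 1306887865387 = -0.47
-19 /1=-19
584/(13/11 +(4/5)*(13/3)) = 96360/767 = 125.63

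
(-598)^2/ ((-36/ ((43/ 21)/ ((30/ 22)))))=-42286673/ 2835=-14915.93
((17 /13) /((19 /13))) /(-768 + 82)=-17 /13034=-0.00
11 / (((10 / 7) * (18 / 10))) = 77 / 18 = 4.28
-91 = -91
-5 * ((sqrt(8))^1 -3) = 15 -10 * sqrt(2) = 0.86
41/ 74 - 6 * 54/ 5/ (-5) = 25001/ 1850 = 13.51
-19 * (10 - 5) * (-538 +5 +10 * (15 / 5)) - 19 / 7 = 334476 / 7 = 47782.29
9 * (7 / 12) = 21 / 4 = 5.25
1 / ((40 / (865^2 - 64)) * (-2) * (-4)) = 748161 / 320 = 2338.00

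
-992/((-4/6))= 1488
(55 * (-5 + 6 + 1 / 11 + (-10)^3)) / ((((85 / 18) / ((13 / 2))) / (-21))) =1588089.18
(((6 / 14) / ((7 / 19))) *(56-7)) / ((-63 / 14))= -12.67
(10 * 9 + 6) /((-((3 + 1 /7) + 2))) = -56 /3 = -18.67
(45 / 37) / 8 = 45 / 296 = 0.15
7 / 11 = 0.64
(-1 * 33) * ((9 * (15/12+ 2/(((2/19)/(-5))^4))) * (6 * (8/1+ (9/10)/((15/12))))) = -1582080844113/10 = -158208084411.30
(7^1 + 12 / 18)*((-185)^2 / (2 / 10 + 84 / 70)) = 3935875 / 21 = 187422.62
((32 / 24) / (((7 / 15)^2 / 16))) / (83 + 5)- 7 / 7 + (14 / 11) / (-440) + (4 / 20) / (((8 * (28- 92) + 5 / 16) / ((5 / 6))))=320235557 / 2912443380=0.11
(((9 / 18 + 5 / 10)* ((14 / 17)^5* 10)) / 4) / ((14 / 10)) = 960400 / 1419857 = 0.68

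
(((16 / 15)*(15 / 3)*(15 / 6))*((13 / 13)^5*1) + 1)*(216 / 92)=774 / 23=33.65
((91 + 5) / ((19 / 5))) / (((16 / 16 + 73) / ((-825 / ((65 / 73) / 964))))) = -2786731200 / 9139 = -304927.37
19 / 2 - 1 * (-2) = 23 / 2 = 11.50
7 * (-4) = -28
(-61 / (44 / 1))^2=3721 / 1936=1.92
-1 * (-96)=96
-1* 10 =-10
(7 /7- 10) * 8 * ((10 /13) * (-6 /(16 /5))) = 1350 /13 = 103.85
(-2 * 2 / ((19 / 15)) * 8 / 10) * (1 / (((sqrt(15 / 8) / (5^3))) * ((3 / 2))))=-1600 * sqrt(30) / 57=-153.75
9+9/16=153/16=9.56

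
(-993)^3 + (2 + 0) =-979146655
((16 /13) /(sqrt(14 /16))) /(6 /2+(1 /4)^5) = 32768 * sqrt(14) /279643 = 0.44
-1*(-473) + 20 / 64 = 7573 / 16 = 473.31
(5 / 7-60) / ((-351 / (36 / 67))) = 1660 / 18291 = 0.09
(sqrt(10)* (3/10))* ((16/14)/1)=12* sqrt(10)/35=1.08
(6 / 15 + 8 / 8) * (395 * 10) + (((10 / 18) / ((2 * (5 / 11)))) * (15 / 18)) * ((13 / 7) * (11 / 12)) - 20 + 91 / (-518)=1849740677 / 335664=5510.69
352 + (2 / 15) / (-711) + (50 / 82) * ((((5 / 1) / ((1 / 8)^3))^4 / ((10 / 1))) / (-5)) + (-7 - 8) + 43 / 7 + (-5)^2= -523776499144.05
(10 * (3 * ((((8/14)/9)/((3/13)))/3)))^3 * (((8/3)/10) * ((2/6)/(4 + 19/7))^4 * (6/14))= 0.00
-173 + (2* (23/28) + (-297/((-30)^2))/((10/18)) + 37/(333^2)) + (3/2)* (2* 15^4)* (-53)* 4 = -337737479928013/10489500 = -32197671.95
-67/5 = -13.40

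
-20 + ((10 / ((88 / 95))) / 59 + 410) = 1012915 / 2596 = 390.18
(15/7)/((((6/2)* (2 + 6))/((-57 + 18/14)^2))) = 190125/686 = 277.15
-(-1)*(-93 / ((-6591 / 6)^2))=-372 / 4826809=-0.00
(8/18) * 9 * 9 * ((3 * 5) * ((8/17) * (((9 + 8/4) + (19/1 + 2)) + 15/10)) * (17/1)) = 144720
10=10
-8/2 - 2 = -6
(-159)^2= 25281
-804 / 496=-201 / 124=-1.62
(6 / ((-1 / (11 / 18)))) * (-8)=88 / 3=29.33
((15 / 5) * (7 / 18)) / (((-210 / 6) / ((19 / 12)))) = -19 / 360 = -0.05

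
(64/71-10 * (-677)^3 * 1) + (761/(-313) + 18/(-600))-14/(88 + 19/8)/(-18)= 44869321140645197317/14460506100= 3102887328.45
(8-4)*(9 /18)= 2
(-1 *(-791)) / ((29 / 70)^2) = 3875900 / 841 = 4608.68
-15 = -15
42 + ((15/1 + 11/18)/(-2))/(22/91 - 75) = 10311707/244908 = 42.10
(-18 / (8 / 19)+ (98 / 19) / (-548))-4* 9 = -820043 / 10412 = -78.76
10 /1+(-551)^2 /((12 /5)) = 1518125 /12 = 126510.42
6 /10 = 3 /5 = 0.60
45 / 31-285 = -8790 / 31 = -283.55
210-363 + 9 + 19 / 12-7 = -1793 / 12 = -149.42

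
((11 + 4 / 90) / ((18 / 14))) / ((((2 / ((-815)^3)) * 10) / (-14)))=527333408455 / 162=3255144496.64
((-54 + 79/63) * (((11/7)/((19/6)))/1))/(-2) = 36553/2793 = 13.09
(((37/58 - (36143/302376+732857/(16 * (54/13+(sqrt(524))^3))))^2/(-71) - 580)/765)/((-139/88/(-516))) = -1211820696762866030419182566123678273251/4890999654950131981395715403840436000+19777347568150164803563355603 * sqrt(131)/9482028099994280206936597990500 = -247.74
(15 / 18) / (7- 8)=-5 / 6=-0.83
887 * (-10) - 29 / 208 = -1844989 / 208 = -8870.14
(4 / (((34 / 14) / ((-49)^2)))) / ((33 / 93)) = 2084068 / 187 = 11144.75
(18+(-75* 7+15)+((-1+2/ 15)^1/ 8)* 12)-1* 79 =-5723/ 10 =-572.30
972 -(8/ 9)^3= 708076/ 729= 971.30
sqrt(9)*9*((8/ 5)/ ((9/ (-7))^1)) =-168/ 5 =-33.60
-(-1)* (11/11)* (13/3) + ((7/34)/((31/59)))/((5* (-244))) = 16715201/3857640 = 4.33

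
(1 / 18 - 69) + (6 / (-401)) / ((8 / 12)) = -68.97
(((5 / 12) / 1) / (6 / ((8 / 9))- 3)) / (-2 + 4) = 1 / 18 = 0.06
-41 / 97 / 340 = -41 / 32980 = -0.00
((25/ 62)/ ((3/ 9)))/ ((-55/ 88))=-60/ 31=-1.94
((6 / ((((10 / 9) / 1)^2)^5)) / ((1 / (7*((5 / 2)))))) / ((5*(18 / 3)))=24407490807 / 20000000000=1.22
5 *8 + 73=113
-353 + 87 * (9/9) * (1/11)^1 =-3796/11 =-345.09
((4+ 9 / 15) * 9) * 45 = 1863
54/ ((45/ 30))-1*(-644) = 680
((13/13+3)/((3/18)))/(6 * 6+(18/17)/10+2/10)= 1020/1543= 0.66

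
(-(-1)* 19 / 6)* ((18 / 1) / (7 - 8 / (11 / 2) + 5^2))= 209 / 112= 1.87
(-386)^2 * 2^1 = 297992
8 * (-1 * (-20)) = 160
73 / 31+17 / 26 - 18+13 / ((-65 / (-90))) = 2425 / 806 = 3.01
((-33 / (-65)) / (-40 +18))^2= 9 / 16900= 0.00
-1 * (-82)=82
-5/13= -0.38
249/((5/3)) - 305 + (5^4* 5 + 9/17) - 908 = 175264/85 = 2061.93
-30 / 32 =-15 / 16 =-0.94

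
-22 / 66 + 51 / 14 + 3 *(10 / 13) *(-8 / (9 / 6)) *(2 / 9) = 941 / 1638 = 0.57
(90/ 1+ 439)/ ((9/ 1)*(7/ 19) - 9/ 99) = 110561/ 674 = 164.04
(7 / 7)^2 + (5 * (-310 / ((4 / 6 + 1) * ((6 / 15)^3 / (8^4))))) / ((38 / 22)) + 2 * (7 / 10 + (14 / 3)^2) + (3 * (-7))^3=-29470278863 / 855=-34468162.41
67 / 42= 1.60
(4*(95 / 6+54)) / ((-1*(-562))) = 419 / 843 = 0.50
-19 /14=-1.36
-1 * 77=-77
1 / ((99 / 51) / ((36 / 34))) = 6 / 11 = 0.55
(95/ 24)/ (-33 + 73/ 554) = -26315/ 218508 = -0.12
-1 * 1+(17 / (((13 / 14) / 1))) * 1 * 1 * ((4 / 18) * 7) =3215 / 117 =27.48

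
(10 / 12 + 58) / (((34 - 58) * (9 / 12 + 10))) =-353 / 1548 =-0.23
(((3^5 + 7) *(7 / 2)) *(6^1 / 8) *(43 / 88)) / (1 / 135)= 15238125 / 352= 43290.13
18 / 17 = 1.06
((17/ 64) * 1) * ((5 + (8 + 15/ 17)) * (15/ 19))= 885/ 304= 2.91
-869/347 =-2.50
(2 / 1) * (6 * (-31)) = -372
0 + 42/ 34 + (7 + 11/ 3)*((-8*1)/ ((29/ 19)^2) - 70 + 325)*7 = 805700119/ 42891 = 18784.83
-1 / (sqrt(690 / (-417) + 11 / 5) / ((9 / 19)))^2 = -56295 / 136819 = -0.41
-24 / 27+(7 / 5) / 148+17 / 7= 72221 / 46620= 1.55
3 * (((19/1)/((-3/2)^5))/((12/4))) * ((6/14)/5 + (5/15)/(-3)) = 4864/76545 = 0.06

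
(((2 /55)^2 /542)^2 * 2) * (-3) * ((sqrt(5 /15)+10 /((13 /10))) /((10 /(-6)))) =24 * sqrt(3) /3360155253125+288 /1747280731625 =0.00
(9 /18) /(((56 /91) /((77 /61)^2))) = 77077 /59536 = 1.29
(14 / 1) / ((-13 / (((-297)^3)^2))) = -9608746404786606 / 13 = -739134338829738.92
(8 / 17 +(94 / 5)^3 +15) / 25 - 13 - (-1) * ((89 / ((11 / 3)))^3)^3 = 366353458159759777995615373 / 125265971084375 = 2924604782834.41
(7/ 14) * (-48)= -24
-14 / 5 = -2.80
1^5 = 1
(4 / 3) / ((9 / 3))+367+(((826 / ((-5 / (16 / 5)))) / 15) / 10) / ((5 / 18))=9977543 / 28125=354.76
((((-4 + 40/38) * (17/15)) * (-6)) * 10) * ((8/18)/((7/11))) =23936/171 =139.98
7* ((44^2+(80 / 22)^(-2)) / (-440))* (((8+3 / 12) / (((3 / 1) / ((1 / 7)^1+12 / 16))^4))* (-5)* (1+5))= 48401890625 / 809238528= 59.81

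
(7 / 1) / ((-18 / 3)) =-7 / 6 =-1.17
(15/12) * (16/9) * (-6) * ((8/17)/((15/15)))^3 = -20480/14739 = -1.39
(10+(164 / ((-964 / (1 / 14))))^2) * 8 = 227680882 / 2845969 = 80.00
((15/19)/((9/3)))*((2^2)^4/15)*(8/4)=512/57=8.98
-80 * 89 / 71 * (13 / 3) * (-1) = 92560 / 213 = 434.55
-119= -119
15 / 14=1.07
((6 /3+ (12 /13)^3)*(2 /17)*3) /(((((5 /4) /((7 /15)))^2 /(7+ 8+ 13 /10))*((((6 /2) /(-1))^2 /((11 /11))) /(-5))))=-782342624 /630264375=-1.24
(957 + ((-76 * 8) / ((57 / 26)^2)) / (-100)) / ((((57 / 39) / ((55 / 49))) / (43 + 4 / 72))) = 90800762195 / 2865618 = 31686.28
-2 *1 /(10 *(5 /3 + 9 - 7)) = -0.05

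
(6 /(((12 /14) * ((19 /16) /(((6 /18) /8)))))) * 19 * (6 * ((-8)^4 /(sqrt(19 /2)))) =114688 * sqrt(38) /19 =37209.70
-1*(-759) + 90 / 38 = 14466 / 19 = 761.37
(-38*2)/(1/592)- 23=-45015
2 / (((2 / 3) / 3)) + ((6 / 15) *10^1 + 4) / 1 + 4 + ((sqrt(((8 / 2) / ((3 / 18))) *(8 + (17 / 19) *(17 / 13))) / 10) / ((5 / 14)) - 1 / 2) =42 *sqrt(372970) / 6175 + 41 / 2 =24.65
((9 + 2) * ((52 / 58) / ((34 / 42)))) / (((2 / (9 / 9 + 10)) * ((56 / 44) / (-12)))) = -311454 / 493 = -631.75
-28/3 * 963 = -8988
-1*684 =-684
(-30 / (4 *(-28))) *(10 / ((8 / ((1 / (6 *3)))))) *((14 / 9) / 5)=5 / 864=0.01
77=77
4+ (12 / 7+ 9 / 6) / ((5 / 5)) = 7.21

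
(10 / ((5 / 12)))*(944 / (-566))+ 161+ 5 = 35650 / 283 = 125.97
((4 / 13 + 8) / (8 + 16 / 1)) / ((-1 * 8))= -9 / 208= -0.04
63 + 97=160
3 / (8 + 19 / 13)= 13 / 41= 0.32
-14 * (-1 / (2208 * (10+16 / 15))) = 35 / 61088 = 0.00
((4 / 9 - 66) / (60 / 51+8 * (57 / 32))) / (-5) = 8024 / 9441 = 0.85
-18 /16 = -9 /8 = -1.12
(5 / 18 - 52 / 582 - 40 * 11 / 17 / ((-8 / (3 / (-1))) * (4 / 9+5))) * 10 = -15.94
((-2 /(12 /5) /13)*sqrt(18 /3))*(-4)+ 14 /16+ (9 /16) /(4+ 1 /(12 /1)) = 10*sqrt(6) /39+ 397 /392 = 1.64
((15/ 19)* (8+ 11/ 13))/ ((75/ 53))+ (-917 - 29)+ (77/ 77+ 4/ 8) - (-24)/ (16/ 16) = -452289/ 494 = -915.56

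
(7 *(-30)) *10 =-2100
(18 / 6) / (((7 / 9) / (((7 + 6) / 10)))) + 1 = 421 / 70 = 6.01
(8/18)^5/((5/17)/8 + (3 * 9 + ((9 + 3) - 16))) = 139264/185000517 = 0.00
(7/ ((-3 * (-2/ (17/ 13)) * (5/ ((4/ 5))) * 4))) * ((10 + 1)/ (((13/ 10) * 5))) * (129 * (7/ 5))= 394009/ 21125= 18.65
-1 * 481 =-481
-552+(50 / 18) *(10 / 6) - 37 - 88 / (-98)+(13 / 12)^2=-12326101 / 21168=-582.30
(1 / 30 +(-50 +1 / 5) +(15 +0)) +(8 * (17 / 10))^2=22529 / 150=150.19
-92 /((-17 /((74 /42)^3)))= 4660076 /157437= 29.60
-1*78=-78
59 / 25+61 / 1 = 1584 / 25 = 63.36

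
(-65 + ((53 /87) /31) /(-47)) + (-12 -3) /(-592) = -4875816311 /75041328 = -64.98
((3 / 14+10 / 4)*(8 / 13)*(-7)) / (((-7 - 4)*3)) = 0.35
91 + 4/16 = 91.25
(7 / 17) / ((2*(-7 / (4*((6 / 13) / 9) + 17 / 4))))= -695 / 5304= -0.13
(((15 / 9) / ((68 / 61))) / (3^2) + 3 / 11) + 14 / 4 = 3.94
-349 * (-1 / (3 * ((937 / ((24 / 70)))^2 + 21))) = 16752 / 1075515049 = 0.00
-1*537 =-537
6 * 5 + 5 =35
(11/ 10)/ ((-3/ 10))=-11/ 3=-3.67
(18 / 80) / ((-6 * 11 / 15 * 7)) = -0.01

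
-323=-323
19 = 19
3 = 3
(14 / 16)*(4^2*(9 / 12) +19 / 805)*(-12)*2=-29037 / 115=-252.50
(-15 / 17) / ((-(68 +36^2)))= 15 / 23188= 0.00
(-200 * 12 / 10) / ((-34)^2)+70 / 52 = 8555 / 7514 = 1.14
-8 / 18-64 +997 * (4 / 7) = 31832 / 63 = 505.27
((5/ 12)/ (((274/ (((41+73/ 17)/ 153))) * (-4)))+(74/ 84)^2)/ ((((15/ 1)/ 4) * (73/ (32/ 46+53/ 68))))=500111059351/ 119610101414160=0.00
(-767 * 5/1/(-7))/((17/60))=230100/119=1933.61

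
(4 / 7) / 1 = 4 / 7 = 0.57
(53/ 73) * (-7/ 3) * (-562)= 208502/ 219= 952.06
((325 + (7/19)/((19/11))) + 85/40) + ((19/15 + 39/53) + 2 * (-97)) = 310737091/2295960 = 135.34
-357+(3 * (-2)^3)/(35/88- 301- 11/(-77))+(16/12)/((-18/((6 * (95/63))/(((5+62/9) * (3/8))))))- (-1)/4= -5342220819295/14971734036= -356.82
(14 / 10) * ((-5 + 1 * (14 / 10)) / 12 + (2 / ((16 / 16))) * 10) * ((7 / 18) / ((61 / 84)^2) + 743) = 3816309413 / 186050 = 20512.28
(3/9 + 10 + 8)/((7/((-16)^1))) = -880/21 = -41.90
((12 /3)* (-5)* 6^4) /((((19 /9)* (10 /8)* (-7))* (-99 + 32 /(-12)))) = -559872 /40565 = -13.80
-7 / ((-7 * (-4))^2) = -0.01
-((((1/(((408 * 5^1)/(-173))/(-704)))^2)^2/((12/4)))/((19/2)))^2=-11542242474984173806838783414370304/58085957777044081640625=-198709686759.19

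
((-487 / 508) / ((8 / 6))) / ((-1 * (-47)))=-1461 / 95504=-0.02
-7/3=-2.33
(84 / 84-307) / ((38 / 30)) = -4590 / 19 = -241.58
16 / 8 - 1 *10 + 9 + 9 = 10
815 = 815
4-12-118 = -126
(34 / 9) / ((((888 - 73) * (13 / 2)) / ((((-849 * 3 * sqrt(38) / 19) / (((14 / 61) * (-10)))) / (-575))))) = -293471 * sqrt(38) / 4051263125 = -0.00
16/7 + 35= 261/7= 37.29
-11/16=-0.69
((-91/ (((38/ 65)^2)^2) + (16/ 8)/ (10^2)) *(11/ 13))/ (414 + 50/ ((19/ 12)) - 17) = -446700422377/ 290434752400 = -1.54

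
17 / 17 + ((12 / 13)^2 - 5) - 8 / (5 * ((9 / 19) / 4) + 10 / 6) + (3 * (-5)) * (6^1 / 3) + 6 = -2671076 / 87035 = -30.69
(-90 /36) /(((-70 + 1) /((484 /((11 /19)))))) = 2090 /69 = 30.29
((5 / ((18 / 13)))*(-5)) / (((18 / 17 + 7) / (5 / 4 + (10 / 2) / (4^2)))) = -138125 / 39456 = -3.50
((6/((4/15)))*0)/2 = 0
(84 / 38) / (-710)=-21 / 6745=-0.00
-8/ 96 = -0.08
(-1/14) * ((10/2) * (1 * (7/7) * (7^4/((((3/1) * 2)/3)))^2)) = -4117715/8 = -514714.38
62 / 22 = 31 / 11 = 2.82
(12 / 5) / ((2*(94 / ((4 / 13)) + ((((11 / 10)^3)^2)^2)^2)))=0.00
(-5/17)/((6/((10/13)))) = -25/663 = -0.04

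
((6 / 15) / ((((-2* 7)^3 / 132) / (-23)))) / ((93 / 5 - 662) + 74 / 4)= -506 / 714469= -0.00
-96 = -96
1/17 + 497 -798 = -300.94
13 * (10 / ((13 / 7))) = 70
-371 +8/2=-367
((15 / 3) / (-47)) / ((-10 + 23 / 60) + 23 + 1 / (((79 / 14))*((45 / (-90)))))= -23700 / 2902579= -0.01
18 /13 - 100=-1282 /13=-98.62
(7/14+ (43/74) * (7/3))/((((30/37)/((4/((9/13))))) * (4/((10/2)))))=1339/81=16.53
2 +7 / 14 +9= 23 / 2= 11.50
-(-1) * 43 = 43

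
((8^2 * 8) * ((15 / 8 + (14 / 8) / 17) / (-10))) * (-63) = 542304 / 85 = 6380.05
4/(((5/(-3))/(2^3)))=-96/5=-19.20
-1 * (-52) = 52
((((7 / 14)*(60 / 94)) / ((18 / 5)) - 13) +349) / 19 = 94777 / 5358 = 17.69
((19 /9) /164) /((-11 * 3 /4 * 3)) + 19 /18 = 77083 /73062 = 1.06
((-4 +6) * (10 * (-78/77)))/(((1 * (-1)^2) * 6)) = -260/77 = -3.38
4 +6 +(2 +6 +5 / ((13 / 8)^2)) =3362 / 169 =19.89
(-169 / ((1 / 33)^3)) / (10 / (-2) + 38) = -184041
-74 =-74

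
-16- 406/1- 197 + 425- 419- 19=-632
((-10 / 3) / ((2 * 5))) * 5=-1.67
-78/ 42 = -13/ 7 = -1.86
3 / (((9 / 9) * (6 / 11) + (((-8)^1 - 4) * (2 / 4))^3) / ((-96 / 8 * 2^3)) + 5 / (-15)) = 1584 / 1009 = 1.57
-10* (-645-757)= 14020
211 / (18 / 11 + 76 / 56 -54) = -32494 / 7855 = -4.14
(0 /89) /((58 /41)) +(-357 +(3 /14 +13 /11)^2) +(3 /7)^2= -8416031 /23716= -354.87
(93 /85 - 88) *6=-44322 /85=-521.44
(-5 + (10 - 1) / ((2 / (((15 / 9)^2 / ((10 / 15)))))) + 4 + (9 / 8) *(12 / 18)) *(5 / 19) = 4.87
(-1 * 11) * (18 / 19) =-198 / 19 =-10.42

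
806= 806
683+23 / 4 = 2755 / 4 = 688.75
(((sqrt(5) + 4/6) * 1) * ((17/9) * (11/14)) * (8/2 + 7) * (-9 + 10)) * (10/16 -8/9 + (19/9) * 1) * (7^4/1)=93838283/1944 + 93838283 * sqrt(5)/1296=210175.64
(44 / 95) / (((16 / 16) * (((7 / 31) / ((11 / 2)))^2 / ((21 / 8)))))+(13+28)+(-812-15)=-344247 / 5320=-64.71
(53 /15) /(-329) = -53 /4935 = -0.01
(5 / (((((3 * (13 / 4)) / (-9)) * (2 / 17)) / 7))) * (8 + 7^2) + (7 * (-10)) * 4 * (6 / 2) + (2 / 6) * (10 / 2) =-643165 / 39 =-16491.41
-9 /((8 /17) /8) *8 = -1224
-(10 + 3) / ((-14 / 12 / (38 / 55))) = 2964 / 385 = 7.70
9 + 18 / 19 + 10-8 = 227 / 19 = 11.95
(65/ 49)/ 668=0.00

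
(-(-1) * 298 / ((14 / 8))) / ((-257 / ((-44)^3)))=101539328 / 1799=56442.09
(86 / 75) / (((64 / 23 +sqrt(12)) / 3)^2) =178177251 / 15848450-50225376 *sqrt(3) / 7924225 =0.26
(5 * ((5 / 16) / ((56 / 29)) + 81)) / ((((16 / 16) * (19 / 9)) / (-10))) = -16362225 / 8512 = -1922.25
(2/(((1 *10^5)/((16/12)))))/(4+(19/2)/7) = 7/1406250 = 0.00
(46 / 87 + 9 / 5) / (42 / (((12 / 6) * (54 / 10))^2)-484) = -164106 / 34082105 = -0.00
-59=-59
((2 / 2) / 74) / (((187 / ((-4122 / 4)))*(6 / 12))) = -0.15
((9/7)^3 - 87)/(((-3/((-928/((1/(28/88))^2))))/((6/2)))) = -6753984/847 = -7974.01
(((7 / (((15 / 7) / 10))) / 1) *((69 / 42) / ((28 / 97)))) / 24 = 2231 / 288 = 7.75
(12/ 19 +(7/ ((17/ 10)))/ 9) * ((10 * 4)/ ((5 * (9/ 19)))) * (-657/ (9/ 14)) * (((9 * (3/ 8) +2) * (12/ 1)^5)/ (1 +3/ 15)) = -356180572160/ 17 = -20951798362.35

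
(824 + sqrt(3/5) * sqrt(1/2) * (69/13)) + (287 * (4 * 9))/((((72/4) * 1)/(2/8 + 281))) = 69 * sqrt(30)/130 + 324523/2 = 162264.41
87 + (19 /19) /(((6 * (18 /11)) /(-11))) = 9275 /108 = 85.88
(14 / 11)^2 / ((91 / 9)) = 252 / 1573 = 0.16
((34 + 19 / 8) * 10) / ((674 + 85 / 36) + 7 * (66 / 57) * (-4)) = 0.56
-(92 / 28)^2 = -529 / 49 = -10.80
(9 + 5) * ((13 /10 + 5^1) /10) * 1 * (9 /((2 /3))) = 11907 /100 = 119.07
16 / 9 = 1.78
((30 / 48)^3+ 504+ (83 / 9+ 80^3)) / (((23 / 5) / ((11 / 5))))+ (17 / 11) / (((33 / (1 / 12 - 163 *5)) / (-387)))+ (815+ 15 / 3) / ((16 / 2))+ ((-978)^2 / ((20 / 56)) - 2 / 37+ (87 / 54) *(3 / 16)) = 633691075798853 / 215677440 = 2938142.61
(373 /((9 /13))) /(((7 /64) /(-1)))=-310336 /63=-4925.97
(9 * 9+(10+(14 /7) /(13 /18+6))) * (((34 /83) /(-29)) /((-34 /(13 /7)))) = 143611 /2038729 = 0.07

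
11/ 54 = 0.20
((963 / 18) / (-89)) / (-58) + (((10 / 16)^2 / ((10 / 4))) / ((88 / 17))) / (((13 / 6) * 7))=4085579 / 330698368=0.01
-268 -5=-273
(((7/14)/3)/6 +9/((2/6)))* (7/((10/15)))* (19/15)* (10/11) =129409/396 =326.79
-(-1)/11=1/11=0.09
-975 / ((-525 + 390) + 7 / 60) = 58500 / 8093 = 7.23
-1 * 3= -3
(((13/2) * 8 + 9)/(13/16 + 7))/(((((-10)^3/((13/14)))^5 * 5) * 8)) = -22648873/168070000000000000000000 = -0.00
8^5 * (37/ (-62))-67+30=-607355/ 31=-19592.10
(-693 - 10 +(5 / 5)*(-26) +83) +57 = -589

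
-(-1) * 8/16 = 1/2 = 0.50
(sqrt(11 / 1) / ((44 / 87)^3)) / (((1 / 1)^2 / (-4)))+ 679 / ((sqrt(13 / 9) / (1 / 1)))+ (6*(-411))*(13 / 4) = -16029 / 2 - 658503*sqrt(11) / 21296+ 2037*sqrt(13) / 13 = -7552.09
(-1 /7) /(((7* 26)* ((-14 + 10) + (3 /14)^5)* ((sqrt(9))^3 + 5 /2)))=10976 /1649857651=0.00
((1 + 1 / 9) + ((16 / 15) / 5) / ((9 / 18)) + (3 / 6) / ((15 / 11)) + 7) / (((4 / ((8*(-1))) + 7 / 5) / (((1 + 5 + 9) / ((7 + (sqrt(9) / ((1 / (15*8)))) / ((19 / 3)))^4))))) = 0.00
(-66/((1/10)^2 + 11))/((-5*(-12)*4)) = -55/2202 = -0.02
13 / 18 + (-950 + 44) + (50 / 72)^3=-42221015 / 46656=-904.94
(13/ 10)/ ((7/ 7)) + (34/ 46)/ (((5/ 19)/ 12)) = 8051/ 230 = 35.00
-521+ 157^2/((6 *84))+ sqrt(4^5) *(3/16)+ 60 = -204671/504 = -406.09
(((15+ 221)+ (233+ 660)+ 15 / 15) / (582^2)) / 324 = 565 / 54873288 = 0.00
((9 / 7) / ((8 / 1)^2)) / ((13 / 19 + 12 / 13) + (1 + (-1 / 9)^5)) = 131265927 / 17036234432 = 0.01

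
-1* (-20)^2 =-400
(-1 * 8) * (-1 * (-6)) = -48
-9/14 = -0.64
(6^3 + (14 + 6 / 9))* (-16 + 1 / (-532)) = -3691.10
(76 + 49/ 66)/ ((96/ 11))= 5065/ 576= 8.79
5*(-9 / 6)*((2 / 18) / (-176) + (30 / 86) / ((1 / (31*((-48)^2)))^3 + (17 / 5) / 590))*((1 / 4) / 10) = -12769280673763691530303 / 1125055098795502592256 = -11.35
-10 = -10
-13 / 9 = -1.44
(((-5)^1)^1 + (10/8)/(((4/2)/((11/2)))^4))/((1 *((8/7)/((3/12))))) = 14.54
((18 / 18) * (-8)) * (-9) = 72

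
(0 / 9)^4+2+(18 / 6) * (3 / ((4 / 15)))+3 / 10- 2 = 681 / 20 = 34.05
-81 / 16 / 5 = -81 / 80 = -1.01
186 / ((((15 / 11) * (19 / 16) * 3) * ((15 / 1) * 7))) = 10912 / 29925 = 0.36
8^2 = 64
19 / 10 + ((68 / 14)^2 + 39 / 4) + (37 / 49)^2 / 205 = 69390309 / 1968820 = 35.24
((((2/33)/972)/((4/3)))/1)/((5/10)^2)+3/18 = 446/2673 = 0.17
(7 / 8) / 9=7 / 72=0.10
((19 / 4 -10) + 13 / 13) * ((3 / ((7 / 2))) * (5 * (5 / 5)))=-255 / 14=-18.21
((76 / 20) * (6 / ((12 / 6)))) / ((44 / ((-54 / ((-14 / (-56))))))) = -3078 / 55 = -55.96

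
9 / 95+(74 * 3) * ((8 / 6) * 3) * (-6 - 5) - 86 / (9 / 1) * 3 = -2792023 / 285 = -9796.57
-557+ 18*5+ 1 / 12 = -5603 / 12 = -466.92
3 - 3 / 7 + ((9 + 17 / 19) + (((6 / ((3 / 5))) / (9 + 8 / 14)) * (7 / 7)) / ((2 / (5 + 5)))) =157636 / 8911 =17.69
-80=-80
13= 13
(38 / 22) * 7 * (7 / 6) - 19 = -4.89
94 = 94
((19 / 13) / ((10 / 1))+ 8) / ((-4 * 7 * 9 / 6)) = -353 / 1820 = -0.19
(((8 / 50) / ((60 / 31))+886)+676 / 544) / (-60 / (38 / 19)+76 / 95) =-45253591 / 1489200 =-30.39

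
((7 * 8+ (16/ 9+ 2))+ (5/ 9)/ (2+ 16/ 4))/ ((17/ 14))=22631/ 459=49.31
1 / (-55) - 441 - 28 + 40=-23596 / 55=-429.02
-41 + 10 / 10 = -40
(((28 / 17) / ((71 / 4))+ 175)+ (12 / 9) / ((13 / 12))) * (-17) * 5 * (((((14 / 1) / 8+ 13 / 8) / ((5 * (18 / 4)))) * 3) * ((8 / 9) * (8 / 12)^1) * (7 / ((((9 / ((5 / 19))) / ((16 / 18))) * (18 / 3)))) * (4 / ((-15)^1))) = 413159488 / 12784473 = 32.32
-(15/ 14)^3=-3375/ 2744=-1.23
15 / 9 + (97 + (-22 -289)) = -637 / 3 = -212.33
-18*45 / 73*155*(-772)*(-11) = -1066170600 / 73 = -14605076.71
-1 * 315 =-315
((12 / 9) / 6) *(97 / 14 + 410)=5837 / 63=92.65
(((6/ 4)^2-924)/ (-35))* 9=33183/ 140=237.02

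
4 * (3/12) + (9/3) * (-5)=-14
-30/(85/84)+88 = 992/17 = 58.35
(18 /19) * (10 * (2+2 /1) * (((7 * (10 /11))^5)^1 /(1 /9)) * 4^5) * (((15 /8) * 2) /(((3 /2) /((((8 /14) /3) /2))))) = 867758438.08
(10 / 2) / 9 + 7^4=21614 / 9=2401.56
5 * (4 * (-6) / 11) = -120 / 11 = -10.91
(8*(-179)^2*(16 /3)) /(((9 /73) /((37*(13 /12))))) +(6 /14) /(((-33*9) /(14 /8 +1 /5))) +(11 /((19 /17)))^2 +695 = 20014865374069289 /45031140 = 444467214.78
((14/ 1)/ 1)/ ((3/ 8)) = 37.33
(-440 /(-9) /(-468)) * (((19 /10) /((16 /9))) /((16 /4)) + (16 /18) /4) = -31009 /606528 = -0.05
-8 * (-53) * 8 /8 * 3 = 1272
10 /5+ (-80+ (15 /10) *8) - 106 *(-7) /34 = -44.18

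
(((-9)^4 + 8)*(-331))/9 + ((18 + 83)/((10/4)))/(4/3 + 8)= -152201003/630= -241588.89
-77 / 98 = -11 / 14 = -0.79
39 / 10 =3.90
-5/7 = -0.71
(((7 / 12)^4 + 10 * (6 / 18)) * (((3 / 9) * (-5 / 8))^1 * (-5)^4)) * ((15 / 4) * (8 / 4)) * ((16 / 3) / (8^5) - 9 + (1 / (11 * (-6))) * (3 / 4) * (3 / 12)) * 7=212265.01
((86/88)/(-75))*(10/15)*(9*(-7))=301/550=0.55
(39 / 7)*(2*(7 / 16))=39 / 8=4.88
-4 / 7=-0.57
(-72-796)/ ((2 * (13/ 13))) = -434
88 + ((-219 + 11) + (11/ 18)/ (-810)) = -1749611/ 14580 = -120.00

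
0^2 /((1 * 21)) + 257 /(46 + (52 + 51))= 257 /149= 1.72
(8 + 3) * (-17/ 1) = -187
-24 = -24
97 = 97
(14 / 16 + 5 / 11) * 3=351 / 88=3.99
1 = 1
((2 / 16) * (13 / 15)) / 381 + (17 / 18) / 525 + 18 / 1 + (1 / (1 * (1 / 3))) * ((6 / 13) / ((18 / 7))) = 1157074613 / 62407800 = 18.54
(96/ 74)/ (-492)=-4/ 1517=-0.00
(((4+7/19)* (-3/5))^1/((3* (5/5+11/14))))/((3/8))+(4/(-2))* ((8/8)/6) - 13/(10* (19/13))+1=-21767/14250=-1.53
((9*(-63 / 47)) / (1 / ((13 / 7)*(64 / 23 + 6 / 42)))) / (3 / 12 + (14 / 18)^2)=-160692012 / 2096059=-76.66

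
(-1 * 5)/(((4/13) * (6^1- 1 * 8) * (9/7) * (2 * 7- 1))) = 35/72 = 0.49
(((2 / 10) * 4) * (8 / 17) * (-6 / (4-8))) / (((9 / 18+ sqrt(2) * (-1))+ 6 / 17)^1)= -3264 * sqrt(2) / 7355-2784 / 7355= -1.01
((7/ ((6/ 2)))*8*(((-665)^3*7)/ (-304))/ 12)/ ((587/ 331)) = 251035654625/ 42264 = 5939704.11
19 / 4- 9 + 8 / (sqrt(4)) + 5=19 / 4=4.75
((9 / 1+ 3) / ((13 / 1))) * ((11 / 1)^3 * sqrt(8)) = 31944 * sqrt(2) / 13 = 3475.05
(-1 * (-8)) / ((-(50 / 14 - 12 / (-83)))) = -4648 / 2159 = -2.15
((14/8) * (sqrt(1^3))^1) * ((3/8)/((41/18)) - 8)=-8995/656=-13.71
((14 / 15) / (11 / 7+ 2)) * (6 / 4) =49 / 125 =0.39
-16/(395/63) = -1008/395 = -2.55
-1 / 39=-0.03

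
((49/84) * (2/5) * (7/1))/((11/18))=147/55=2.67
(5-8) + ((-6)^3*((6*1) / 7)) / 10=-753 / 35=-21.51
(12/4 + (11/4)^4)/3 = 15409/768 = 20.06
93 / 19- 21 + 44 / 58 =-8456 / 551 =-15.35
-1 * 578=-578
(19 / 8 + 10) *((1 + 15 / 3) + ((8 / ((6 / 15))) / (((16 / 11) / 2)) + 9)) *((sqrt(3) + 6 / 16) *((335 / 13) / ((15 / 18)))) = 5074245 / 832 + 1691415 *sqrt(3) / 104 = 34268.24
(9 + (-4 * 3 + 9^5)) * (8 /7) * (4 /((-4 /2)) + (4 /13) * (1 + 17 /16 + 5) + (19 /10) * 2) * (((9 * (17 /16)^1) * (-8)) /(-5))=717858558 /175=4102048.90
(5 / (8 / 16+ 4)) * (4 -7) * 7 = -70 / 3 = -23.33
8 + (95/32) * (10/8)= 1499/128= 11.71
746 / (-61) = -746 / 61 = -12.23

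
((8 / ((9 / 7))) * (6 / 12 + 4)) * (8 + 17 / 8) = 567 / 2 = 283.50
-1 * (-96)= 96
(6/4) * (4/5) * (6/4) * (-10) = -18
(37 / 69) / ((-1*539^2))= -37 / 20045949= -0.00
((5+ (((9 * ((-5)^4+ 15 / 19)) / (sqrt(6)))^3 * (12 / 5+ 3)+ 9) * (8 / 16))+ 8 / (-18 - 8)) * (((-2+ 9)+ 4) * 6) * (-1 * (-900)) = 7098300 / 13+ 5459096866859955000 * sqrt(6) / 6859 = 1949555588858203.37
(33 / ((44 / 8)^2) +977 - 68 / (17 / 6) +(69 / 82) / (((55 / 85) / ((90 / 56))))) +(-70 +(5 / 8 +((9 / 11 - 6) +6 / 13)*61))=98312705 / 164164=598.87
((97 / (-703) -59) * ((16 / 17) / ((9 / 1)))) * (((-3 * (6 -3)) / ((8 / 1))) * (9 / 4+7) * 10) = 207870 / 323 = 643.56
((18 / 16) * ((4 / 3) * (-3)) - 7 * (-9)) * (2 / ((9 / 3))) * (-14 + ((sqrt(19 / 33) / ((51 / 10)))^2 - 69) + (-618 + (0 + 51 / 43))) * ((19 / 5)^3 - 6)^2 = -1253069647150524008 / 19223015625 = -65185903.79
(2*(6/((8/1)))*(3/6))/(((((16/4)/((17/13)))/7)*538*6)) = 119/223808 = 0.00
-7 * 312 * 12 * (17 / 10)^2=-1893528 / 25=-75741.12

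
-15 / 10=-3 / 2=-1.50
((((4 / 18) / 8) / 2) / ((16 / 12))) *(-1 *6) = -1 / 16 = -0.06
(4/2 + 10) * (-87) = -1044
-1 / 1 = -1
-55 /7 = -7.86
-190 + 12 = -178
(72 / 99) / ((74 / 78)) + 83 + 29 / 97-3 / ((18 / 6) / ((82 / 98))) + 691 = 774.23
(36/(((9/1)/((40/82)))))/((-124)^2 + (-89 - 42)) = 16/125009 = 0.00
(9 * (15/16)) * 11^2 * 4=16335/4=4083.75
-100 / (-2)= 50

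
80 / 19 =4.21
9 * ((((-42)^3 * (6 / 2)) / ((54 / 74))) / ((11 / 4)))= -10965024 / 11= -996820.36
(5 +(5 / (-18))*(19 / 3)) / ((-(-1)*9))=175 / 486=0.36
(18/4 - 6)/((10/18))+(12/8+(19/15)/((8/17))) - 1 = 59/120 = 0.49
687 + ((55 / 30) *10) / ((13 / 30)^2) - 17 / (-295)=39120758 / 49855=784.69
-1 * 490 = -490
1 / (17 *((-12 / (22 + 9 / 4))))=-97 / 816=-0.12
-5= -5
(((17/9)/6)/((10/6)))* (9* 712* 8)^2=496399564.80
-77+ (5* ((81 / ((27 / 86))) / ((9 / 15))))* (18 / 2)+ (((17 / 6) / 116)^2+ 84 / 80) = 46683292469 / 2422080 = 19274.05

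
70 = 70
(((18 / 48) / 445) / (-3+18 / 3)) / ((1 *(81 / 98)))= 49 / 144180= 0.00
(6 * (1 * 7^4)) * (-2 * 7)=-201684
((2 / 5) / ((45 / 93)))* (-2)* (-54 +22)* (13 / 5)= 51584 / 375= 137.56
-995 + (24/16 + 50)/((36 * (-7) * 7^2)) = -995.00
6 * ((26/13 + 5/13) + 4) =498/13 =38.31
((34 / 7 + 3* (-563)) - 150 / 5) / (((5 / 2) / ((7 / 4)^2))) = -83993 / 40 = -2099.82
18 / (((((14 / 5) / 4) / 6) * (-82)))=-540 / 287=-1.88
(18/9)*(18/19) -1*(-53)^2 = -53335/19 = -2807.11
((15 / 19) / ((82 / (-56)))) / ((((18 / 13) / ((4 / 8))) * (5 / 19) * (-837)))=91 / 102951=0.00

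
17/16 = 1.06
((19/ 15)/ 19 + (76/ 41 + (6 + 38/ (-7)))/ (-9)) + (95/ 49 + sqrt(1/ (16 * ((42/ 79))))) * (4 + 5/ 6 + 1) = 5 * sqrt(3318)/ 144 + 95629/ 8610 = 13.11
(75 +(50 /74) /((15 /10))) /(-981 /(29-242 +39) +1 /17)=8257750 /623487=13.24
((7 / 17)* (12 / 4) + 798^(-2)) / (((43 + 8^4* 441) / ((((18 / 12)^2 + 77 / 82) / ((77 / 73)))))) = 0.00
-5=-5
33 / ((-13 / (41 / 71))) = -1353 / 923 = -1.47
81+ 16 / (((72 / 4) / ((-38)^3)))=-438247 / 9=-48694.11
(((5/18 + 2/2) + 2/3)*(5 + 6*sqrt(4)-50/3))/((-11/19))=-665/594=-1.12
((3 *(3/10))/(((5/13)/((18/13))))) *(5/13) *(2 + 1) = 243/65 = 3.74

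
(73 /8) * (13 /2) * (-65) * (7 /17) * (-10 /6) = 2158975 /816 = 2645.80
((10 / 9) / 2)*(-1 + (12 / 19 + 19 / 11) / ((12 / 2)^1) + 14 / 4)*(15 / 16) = 22675 / 15048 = 1.51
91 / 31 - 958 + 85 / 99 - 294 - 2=-3836882 / 3069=-1250.21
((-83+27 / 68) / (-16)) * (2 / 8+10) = 52.92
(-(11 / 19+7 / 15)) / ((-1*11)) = 298 / 3135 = 0.10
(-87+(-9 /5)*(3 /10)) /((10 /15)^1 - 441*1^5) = 13131 /66050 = 0.20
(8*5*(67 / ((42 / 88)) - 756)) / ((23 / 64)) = -33095680 / 483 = -68521.08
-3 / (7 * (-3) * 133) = 1 / 931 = 0.00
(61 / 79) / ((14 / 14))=61 / 79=0.77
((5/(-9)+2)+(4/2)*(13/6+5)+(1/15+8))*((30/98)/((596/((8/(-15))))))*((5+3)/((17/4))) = -68672/5585265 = -0.01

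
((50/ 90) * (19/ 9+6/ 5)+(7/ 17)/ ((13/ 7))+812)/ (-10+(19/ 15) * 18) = 63.60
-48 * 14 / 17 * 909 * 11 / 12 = -559944 / 17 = -32937.88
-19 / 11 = -1.73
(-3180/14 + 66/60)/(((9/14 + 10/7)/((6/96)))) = -15823/2320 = -6.82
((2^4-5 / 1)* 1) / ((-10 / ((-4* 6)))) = 132 / 5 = 26.40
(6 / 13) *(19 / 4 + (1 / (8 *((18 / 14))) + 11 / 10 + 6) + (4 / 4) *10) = 7901 / 780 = 10.13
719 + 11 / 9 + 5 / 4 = 25973 / 36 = 721.47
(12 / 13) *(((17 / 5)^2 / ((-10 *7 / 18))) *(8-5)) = -93636 / 11375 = -8.23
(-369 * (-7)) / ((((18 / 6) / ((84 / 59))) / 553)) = 39995172 / 59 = 677884.27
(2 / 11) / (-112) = -1 / 616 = -0.00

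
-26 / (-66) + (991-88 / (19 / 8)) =598372 / 627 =954.34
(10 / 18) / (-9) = -5 / 81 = -0.06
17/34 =1/2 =0.50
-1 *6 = -6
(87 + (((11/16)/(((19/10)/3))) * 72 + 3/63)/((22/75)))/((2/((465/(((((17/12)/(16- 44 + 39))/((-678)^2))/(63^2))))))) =376196848730289720/323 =1164696126099968.17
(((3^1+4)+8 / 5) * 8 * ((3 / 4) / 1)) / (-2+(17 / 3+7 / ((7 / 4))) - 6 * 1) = 30.96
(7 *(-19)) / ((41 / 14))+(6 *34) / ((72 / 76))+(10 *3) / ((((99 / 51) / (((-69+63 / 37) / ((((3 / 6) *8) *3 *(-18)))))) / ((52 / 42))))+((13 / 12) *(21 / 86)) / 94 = 17937016887313 / 101982667248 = 175.88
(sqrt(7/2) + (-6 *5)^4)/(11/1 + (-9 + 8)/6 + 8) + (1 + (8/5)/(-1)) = 3 *sqrt(14)/113 + 24299661/565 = 43008.35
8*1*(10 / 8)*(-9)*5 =-450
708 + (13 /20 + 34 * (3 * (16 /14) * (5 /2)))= 140011 /140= 1000.08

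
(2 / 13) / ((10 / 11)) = 11 / 65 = 0.17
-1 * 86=-86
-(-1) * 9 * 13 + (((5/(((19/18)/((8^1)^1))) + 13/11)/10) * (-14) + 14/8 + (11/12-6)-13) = 144083/3135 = 45.96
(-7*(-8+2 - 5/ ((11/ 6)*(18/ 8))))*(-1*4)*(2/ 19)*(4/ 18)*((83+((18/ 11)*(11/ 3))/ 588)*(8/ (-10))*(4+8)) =7080704/ 1881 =3764.33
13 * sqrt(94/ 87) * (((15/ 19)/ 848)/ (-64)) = -65 * sqrt(8178)/ 29903872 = -0.00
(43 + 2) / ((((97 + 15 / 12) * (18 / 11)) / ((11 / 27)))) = 0.11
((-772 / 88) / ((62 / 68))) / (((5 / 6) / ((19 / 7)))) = -374034 / 11935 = -31.34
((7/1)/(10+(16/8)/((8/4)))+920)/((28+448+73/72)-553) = -729144/60181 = -12.12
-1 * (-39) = 39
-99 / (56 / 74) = -3663 / 28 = -130.82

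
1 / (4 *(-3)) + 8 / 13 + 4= 707 / 156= 4.53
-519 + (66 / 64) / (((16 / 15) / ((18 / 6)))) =-264243 / 512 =-516.10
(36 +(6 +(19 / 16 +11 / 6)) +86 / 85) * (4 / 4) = 187813 / 4080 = 46.03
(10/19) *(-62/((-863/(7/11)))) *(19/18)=2170/85437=0.03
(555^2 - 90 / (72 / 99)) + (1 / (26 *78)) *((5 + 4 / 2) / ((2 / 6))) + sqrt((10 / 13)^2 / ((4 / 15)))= 5 *sqrt(15) / 13 + 52035313 / 169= 307902.75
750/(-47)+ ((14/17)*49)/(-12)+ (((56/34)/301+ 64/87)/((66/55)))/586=-19.32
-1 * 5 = -5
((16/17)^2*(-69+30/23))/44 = -99648/73117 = -1.36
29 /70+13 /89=3491 /6230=0.56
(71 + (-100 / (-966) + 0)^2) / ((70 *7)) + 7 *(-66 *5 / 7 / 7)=-5372409881 / 114311610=-47.00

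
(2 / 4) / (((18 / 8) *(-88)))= -1 / 396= -0.00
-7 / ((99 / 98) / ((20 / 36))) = -3430 / 891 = -3.85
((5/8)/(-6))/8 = -5/384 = -0.01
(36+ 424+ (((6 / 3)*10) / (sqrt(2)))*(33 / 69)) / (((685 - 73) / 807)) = 14795*sqrt(2) / 2346+ 30935 / 51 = 615.49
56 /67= 0.84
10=10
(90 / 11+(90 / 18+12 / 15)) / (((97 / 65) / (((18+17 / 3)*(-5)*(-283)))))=1004348605 / 3201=313760.89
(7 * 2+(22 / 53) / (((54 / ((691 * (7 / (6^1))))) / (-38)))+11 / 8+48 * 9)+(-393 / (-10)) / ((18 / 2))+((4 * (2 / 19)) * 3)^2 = 13504919719 / 61990920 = 217.85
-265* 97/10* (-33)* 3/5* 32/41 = 8143344/205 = 39723.63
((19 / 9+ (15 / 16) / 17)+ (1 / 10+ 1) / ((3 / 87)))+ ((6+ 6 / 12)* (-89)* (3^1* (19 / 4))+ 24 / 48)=-100478879 / 12240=-8209.06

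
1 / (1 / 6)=6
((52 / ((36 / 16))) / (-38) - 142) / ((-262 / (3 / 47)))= 0.03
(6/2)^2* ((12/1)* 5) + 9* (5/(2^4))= 8685/16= 542.81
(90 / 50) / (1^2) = 9 / 5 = 1.80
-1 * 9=-9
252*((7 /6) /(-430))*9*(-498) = 3064.44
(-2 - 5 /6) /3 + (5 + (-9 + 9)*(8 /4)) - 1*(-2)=109 /18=6.06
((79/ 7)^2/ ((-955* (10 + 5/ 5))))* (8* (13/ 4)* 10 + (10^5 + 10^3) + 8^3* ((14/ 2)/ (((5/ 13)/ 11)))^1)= -6358405692/ 2573725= -2470.51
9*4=36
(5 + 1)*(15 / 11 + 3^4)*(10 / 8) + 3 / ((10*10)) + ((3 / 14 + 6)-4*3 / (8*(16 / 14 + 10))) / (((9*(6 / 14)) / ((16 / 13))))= 3110446279 / 5019300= 619.70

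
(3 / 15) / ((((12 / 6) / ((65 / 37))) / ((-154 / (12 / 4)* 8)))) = -8008 / 111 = -72.14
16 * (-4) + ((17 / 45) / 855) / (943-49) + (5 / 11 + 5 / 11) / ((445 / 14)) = -2154193379557 / 33674320350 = -63.97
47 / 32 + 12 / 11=901 / 352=2.56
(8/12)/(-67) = -2/201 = -0.01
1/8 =0.12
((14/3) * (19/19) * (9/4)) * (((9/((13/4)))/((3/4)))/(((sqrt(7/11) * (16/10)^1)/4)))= 180 * sqrt(77)/13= 121.50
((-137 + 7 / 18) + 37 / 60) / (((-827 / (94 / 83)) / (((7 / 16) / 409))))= 8053591 / 40426803360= 0.00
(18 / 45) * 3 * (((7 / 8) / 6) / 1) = 7 / 40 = 0.18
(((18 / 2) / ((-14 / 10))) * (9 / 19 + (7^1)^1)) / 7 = -6390 / 931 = -6.86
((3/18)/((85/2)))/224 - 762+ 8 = -754.00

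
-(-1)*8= 8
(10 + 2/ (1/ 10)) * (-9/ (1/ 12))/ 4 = -810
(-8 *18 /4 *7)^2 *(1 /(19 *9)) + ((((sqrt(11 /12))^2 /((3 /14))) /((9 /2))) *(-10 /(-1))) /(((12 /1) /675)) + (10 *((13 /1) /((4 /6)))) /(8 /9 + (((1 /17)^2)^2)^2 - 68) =260292188209909571 /288193652613882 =903.19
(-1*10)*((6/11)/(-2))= 30/11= 2.73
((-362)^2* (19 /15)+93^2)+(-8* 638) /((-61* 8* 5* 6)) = 31958830 /183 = 174638.42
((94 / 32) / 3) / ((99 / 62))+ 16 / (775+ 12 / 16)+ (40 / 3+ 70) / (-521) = 1820309335 / 3841191288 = 0.47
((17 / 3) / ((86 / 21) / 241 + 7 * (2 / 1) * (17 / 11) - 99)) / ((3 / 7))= -2208283 / 12917895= -0.17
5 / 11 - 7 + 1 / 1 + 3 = -28 / 11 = -2.55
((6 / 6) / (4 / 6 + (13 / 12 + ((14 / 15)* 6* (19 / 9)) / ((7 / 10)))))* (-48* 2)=-3456 / 671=-5.15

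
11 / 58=0.19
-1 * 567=-567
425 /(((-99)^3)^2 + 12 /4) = 425 /941480149404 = 0.00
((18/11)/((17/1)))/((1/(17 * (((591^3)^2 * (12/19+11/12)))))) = 45125377223658988419/418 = 107955447903490402.92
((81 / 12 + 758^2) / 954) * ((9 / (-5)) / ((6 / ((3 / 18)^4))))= -2298283 / 16485120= -0.14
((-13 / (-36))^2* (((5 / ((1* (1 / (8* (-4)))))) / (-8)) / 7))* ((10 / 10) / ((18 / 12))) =845 / 3402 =0.25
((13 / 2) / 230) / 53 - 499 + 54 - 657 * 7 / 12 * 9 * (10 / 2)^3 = -5261219231 / 12190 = -431601.25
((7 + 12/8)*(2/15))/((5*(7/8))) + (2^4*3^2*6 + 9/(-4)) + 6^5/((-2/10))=-79837781/2100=-38017.99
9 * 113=1017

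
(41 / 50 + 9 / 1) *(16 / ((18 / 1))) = 1964 / 225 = 8.73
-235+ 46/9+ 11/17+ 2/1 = -34768/153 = -227.24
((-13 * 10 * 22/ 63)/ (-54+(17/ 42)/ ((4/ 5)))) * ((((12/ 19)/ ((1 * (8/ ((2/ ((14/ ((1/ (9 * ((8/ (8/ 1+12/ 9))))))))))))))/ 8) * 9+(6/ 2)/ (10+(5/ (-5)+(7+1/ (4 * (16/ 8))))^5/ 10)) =6380402665/ 1478576352209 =0.00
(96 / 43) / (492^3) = 1 / 53344854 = 0.00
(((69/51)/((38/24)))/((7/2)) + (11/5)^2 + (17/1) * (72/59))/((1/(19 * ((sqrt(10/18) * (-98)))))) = -1205989106 * sqrt(5)/75225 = -35848.10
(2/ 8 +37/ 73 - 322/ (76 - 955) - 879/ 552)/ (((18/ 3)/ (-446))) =1235400599/ 35420184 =34.88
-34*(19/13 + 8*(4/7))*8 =-149328/91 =-1640.97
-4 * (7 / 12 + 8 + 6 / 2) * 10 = -1390 / 3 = -463.33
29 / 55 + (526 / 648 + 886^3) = 12393925069781 / 17820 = 695506457.34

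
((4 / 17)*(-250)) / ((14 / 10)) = -5000 / 119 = -42.02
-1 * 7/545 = -7/545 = -0.01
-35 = -35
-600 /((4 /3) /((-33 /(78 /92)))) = 227700 /13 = 17515.38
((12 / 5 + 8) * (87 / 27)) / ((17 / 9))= 1508 / 85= 17.74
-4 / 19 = -0.21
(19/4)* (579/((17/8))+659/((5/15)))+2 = 726715/68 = 10686.99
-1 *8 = -8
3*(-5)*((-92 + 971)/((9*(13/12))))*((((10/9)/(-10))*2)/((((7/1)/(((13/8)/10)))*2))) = 293/84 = 3.49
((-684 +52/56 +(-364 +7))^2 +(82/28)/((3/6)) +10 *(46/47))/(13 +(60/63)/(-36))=269060724081/3226832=83382.32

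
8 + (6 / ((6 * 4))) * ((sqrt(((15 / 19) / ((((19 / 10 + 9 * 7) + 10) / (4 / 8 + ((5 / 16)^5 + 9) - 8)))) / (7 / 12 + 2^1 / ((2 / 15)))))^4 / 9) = 8.00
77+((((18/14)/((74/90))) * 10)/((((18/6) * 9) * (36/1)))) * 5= 119783/1554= 77.08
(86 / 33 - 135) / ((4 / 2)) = -4369 / 66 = -66.20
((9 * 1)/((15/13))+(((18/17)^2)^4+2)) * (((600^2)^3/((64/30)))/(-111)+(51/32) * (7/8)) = -740732896894666117190481887799/330371872405760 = -2242118529948288.40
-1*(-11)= 11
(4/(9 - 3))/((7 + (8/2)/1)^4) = 2/43923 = 0.00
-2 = -2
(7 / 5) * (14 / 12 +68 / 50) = 2653 / 750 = 3.54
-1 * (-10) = 10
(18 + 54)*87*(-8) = -50112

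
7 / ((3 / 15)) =35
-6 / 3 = -2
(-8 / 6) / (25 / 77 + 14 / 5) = -1540 / 3609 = -0.43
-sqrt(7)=-2.65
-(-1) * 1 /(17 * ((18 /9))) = 0.03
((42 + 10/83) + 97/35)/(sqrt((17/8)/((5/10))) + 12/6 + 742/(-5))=-381843408/1245008051- 1304110 * sqrt(17)/1245008051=-0.31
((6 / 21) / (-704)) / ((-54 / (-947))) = -947 / 133056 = -0.01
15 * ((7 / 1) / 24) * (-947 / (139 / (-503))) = 16671935 / 1112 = 14992.75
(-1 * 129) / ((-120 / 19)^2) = -15523 / 4800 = -3.23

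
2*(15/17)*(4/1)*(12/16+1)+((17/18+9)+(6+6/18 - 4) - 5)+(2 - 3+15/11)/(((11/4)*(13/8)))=19.71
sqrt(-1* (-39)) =sqrt(39) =6.24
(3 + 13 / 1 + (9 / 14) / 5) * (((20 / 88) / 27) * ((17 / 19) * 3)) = 0.36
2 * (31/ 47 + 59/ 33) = 7592/ 1551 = 4.89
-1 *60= -60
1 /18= 0.06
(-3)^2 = 9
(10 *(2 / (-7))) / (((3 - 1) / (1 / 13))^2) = -5 / 1183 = -0.00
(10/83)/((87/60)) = 200/2407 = 0.08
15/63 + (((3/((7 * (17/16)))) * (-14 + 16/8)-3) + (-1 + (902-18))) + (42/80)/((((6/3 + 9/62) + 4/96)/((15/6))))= 1017627539/1161678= 876.00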